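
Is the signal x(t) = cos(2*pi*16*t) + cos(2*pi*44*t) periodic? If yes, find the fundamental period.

f1 = 16 Hz, f2 = 44 Hz
Period T1 = 1/16, T2 = 1/44
Ratio T1/T2 = 44/16, which is rational.
The signal is periodic with fundamental period T = 1/GCD(16,44) = 1/4 s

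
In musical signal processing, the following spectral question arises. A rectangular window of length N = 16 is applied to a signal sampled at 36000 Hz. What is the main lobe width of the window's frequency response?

For a rectangular window of length N,
the main lobe width in frequency is 2*f_s/N.
= 2*36000/16 = 4500 Hz
This determines the minimum frequency separation for resolving two sinusoids.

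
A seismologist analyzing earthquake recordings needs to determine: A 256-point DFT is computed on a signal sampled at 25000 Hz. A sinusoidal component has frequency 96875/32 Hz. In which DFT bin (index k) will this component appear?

DFT frequency resolution = f_s/N = 25000/256 = 3125/32 Hz
Bin index k = f_signal / resolution = 96875/32 / 3125/32 = 31
The signal frequency 96875/32 Hz falls in DFT bin k = 31.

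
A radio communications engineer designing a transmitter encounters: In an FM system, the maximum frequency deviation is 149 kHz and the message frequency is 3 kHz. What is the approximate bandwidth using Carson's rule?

Carson's rule: BW = 2*(delta_f + f_m)
= 2*(149 + 3) kHz = 304 kHz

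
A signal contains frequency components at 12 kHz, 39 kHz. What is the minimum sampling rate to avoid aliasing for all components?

The highest frequency component is f_max = 39 kHz.
Nyquist rate = 2 * f_max = 2 * 39 kHz = 78 kHz.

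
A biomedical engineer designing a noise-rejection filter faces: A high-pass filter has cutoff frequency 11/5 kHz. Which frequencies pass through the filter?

A high-pass filter passes all frequencies above the cutoff frequency 11/5 kHz and attenuates lower frequencies.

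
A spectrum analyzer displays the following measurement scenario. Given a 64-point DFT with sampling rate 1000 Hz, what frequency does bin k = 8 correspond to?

The frequency of DFT bin k is: f_k = k * f_s / N
f_8 = 8 * 1000 / 64 = 125 Hz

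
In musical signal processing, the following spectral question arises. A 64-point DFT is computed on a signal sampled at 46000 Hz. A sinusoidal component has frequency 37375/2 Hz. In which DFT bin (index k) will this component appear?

DFT frequency resolution = f_s/N = 46000/64 = 2875/4 Hz
Bin index k = f_signal / resolution = 37375/2 / 2875/4 = 26
The signal frequency 37375/2 Hz falls in DFT bin k = 26.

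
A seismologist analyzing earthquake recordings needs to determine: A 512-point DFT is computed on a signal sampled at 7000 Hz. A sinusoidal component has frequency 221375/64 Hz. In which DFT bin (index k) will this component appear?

DFT frequency resolution = f_s/N = 7000/512 = 875/64 Hz
Bin index k = f_signal / resolution = 221375/64 / 875/64 = 253
The signal frequency 221375/64 Hz falls in DFT bin k = 253.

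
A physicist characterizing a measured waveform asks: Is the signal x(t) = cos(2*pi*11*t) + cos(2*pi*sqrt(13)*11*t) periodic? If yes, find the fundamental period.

f1 = 11 Hz, f2 = 11*sqrt(13) Hz
Ratio f2/f1 = sqrt(13), which is irrational.
Since the frequency ratio is irrational, no common period exists.
The signal is not periodic.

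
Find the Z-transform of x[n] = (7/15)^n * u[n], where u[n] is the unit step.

The Z-transform of a^n * u[n] is z/(z-a) for |z| > |a|.
Here a = 7/15, so X(z) = z/(z - (7/15)) = 15z/(15z - 7)
ROC: |z| > 7/15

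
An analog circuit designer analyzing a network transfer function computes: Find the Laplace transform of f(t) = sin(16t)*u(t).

Standard pair: sin(wt)*u(t) <-> w/(s^2+w^2)
With w = 16: L{sin(16t)*u(t)} = 16/(s^2+256)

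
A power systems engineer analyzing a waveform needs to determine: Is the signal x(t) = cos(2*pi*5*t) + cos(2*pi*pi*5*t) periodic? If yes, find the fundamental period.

f1 = 5 Hz, f2 = 5*pi Hz
Ratio f2/f1 = pi, which is irrational.
Since the frequency ratio is irrational, no common period exists.
The signal is not periodic.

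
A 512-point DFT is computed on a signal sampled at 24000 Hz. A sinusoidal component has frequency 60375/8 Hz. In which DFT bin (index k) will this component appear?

DFT frequency resolution = f_s/N = 24000/512 = 375/8 Hz
Bin index k = f_signal / resolution = 60375/8 / 375/8 = 161
The signal frequency 60375/8 Hz falls in DFT bin k = 161.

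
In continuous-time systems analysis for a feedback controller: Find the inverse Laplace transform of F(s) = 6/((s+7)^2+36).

Standard pair: w/((s+a)^2+w^2) <-> e^(-at)*sin(wt)*u(t)
With a=7, w=6: f(t) = e^(-7t)*sin(6t)*u(t)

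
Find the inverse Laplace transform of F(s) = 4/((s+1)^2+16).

Standard pair: w/((s+a)^2+w^2) <-> e^(-at)*sin(wt)*u(t)
With a=1, w=4: f(t) = e^(-t)*sin(4t)*u(t)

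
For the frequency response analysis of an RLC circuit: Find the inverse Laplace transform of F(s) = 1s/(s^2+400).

Standard pair: s/(s^2+w^2) <-> cos(wt)*u(t)
With k=1, w=20: f(t) = cos(20t)*u(t)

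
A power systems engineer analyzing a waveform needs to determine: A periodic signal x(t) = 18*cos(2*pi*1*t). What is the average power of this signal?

Average power of A*cos(wt) is A^2/2.
P = 18^2 / 2 = 324/2 = 162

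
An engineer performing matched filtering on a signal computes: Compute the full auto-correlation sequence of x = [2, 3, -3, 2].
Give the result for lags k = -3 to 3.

r_xx[k] = sum_m x[m]*x[m+k], indexed from 0, for k = -3 to 3:
  r_xx[-3] = x[3]*x[0] = 4
  r_xx[-2] = x[2]*x[0] + x[3]*x[1] = 0
  r_xx[-1] = x[1]*x[0] + x[2]*x[1] + x[3]*x[2] = -9
  r_xx[0] = x[0]*x[0] + x[1]*x[1] + x[2]*x[2] + x[3]*x[3] = 26
  r_xx[1] = x[0]*x[1] + x[1]*x[2] + x[2]*x[3] = -9
  r_xx[2] = x[0]*x[2] + x[1]*x[3] = 0
  r_xx[3] = x[0]*x[3] = 4
r_xx = [4, 0, -9, 26, -9, 0, 4]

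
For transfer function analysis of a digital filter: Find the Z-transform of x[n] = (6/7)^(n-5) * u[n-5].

Time-shifting property: if X(z) = Z{x[n]}, then Z{x[n-d]} = z^(-d) * X(z)
X(z) = z/(z - 6/7) for x[n] = (6/7)^n * u[n]
Z{x[n-5]} = z^(-5) * z/(z - 6/7) = z^(-4)/(z - 6/7)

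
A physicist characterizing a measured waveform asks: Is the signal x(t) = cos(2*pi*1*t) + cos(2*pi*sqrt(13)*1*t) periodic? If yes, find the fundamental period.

f1 = 1 Hz, f2 = 1*sqrt(13) Hz
Ratio f2/f1 = sqrt(13), which is irrational.
Since the frequency ratio is irrational, no common period exists.
The signal is not periodic.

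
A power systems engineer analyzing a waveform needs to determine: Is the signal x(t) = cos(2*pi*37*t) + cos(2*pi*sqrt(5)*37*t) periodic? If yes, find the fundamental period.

f1 = 37 Hz, f2 = 37*sqrt(5) Hz
Ratio f2/f1 = sqrt(5), which is irrational.
Since the frequency ratio is irrational, no common period exists.
The signal is not periodic.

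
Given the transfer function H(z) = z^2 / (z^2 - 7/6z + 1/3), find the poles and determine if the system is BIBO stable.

Poles are roots of the denominator: z^2 - 7/6z + 1/3 = 0.
Quadratic formula: z = [-(-7/6) +/- sqrt((-7/6)^2 - 4*(1/3))] / 2
Discriminant = 49/36 - 4/3 = 1/36; sqrt = 1/6.
z = (7/6 +/- 1/6) / 2 => z = 2/3 or z = 1/2.
|p1| = 2/3, |p2| = 1/2.
For BIBO stability, all poles must lie inside the unit circle (|p| < 1).
System is STABLE since both |p| < 1.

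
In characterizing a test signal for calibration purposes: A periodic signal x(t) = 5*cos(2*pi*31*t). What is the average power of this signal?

Average power of A*cos(wt) is A^2/2.
P = 5^2 / 2 = 25/2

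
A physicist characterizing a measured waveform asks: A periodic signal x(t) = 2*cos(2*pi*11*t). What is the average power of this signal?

Average power of A*cos(wt) is A^2/2.
P = 2^2 / 2 = 4/2 = 2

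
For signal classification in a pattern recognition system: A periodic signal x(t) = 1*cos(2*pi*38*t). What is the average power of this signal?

Average power of A*cos(wt) is A^2/2.
P = 1^2 / 2 = 1/2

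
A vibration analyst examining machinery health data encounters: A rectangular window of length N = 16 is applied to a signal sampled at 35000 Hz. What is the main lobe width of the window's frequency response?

For a rectangular window of length N,
the main lobe width in frequency is 2*f_s/N.
= 2*35000/16 = 4375 Hz
This determines the minimum frequency separation for resolving two sinusoids.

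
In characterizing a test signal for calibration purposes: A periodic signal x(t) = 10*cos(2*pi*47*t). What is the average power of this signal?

Average power of A*cos(wt) is A^2/2.
P = 10^2 / 2 = 100/2 = 50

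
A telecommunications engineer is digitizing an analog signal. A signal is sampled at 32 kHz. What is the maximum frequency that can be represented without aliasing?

The maximum frequency that can be represented without aliasing
is the Nyquist frequency: f_max = f_s / 2 = 32 kHz / 2 = 16 kHz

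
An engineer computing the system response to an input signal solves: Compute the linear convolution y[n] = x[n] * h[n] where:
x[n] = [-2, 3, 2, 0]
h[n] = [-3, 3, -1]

y[n] = sum_k x[k]*h[n-k]. Output length = len(x) + len(h) - 1 = 4 + 3 - 1 = 6.
y[0] = -2*-3 = 6
y[1] = 3*-3 + -2*3 = -15
y[2] = 2*-3 + 3*3 + -2*-1 = 5
y[3] = 0*-3 + 2*3 + 3*-1 = 3
y[4] = 0*3 + 2*-1 = -2
y[5] = 0*-1 = 0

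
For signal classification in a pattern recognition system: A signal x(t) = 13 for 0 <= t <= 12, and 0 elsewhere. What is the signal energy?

Energy = integral of |x(t)|^2 dt over the signal duration
= 13^2 * 12 = 169 * 12 = 2028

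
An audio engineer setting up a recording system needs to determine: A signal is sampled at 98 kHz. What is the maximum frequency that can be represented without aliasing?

The maximum frequency that can be represented without aliasing
is the Nyquist frequency: f_max = f_s / 2 = 98 kHz / 2 = 49 kHz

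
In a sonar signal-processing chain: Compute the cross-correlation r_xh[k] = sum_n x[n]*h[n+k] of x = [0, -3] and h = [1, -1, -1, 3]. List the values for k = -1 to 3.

Both sequences indexed from 0 and zero outside their support.
Lags with overlap: k = -1 to 3.
  r_xh[-1] = x[1]*h[0] = -3
  r_xh[0] = x[0]*h[0] + x[1]*h[1] = 3
  r_xh[1] = x[0]*h[1] + x[1]*h[2] = 3
  r_xh[2] = x[0]*h[2] + x[1]*h[3] = -9
  r_xh[3] = x[0]*h[3] = 0
r_xh = [-3, 3, 3, -9, 0] (for k = -1, ..., 3)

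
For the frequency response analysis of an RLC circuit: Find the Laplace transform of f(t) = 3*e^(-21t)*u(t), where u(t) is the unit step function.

Standard Laplace transform pair:
e^(-at)*u(t) <-> 1/(s+a)
With a = 21: L{3*e^(-21t)*u(t)} = 3/(s+21), ROC: Re(s) > -21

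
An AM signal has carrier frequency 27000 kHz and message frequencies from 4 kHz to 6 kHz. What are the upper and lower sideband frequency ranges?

Upper sideband (USB) = fc + [fm_low, fm_high] = 27000 + [4, 6] = [27004, 27006] kHz
Lower sideband (LSB) = fc - [fm_high, fm_low] = 27000 - [6, 4] = [26994, 26996] kHz
Total occupied spectrum: 26994 kHz to 27006 kHz (plus carrier at 27000 kHz)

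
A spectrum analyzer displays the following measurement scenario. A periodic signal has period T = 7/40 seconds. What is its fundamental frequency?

The fundamental frequency is the reciprocal of the period.
f = 1/T = 1/(7/40) = 40/7 Hz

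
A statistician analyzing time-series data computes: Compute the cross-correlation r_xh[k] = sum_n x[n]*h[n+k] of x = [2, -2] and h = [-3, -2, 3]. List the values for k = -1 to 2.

Both sequences indexed from 0 and zero outside their support.
Lags with overlap: k = -1 to 2.
  r_xh[-1] = x[1]*h[0] = 6
  r_xh[0] = x[0]*h[0] + x[1]*h[1] = -2
  r_xh[1] = x[0]*h[1] + x[1]*h[2] = -10
  r_xh[2] = x[0]*h[2] = 6
r_xh = [6, -2, -10, 6] (for k = -1, ..., 2)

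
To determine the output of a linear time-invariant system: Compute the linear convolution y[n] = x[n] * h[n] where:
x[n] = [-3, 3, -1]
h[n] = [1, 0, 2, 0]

y[n] = sum_k x[k]*h[n-k]. Output length = len(x) + len(h) - 1 = 3 + 4 - 1 = 6.
y[0] = -3*1 = -3
y[1] = 3*1 + -3*0 = 3
y[2] = -1*1 + 3*0 + -3*2 = -7
y[3] = -1*0 + 3*2 + -3*0 = 6
y[4] = -1*2 + 3*0 = -2
y[5] = -1*0 = 0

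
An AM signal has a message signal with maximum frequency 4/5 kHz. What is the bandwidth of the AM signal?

In AM (double-sideband), the bandwidth is twice the message frequency.
BW = 2 * f_m = 2 * 4/5 kHz = 8/5 kHz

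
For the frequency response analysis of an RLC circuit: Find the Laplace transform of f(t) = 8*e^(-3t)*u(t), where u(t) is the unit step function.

Standard Laplace transform pair:
e^(-at)*u(t) <-> 1/(s+a)
With a = 3: L{8*e^(-3t)*u(t)} = 8/(s+3), ROC: Re(s) > -3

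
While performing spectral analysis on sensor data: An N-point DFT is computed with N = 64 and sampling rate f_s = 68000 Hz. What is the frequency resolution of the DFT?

DFT frequency resolution = f_s / N
= 68000 / 64 = 2125/2 Hz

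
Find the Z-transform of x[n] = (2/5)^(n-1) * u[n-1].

Time-shifting property: if X(z) = Z{x[n]}, then Z{x[n-d]} = z^(-d) * X(z)
X(z) = z/(z - 2/5) for x[n] = (2/5)^n * u[n]
Z{x[n-1]} = z^(-1) * z/(z - 2/5) = 1/(z - 2/5)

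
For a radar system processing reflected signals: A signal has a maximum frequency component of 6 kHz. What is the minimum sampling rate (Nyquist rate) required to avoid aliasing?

By the Nyquist-Shannon sampling theorem,
the minimum sampling rate (Nyquist rate) must be at least 2 * f_max.
Nyquist rate = 2 * 6 kHz = 12 kHz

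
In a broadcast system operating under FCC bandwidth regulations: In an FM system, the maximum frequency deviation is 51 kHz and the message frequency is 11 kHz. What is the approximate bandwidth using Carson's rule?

Carson's rule: BW = 2*(delta_f + f_m)
= 2*(51 + 11) kHz = 124 kHz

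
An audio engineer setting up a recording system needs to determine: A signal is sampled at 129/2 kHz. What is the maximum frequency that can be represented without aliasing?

The maximum frequency that can be represented without aliasing
is the Nyquist frequency: f_max = f_s / 2 = 129/2 kHz / 2 = 129/4 kHz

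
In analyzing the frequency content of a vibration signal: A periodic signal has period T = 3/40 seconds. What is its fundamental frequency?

The fundamental frequency is the reciprocal of the period.
f = 1/T = 1/(3/40) = 40/3 Hz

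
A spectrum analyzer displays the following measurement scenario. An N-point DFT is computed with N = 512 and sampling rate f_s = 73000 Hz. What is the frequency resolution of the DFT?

DFT frequency resolution = f_s / N
= 73000 / 512 = 9125/64 Hz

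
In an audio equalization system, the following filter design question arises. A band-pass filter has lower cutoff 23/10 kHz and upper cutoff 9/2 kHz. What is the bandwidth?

Bandwidth = f_high - f_low
= 9/2 kHz - 23/10 kHz = 11/5 kHz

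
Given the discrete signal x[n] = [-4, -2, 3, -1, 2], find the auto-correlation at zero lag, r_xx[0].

The auto-correlation at zero lag r_xx[0] equals the signal energy.
r_xx[0] = sum of x[n]^2 = (-4)^2 + (-2)^2 + 3^2 + (-1)^2 + 2^2
= 16 + 4 + 9 + 1 + 4 = 34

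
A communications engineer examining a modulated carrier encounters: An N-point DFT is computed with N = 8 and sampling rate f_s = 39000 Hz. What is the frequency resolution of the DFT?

DFT frequency resolution = f_s / N
= 39000 / 8 = 4875 Hz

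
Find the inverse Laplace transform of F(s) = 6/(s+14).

Standard pair: k/(s+a) <-> k*e^(-at)*u(t)
With k=6, a=14: f(t) = 6*e^(-14t)*u(t)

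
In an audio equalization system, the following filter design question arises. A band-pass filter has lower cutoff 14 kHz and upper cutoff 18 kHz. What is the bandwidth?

Bandwidth = f_high - f_low
= 18 kHz - 14 kHz = 4 kHz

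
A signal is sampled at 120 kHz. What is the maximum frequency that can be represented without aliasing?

The maximum frequency that can be represented without aliasing
is the Nyquist frequency: f_max = f_s / 2 = 120 kHz / 2 = 60 kHz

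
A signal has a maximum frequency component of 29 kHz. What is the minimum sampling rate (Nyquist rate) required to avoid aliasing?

By the Nyquist-Shannon sampling theorem,
the minimum sampling rate (Nyquist rate) must be at least 2 * f_max.
Nyquist rate = 2 * 29 kHz = 58 kHz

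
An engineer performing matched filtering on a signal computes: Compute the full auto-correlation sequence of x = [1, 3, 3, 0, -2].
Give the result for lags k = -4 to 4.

r_xx[k] = sum_m x[m]*x[m+k], indexed from 0, for k = -4 to 4:
  r_xx[-4] = x[4]*x[0] = -2
  r_xx[-3] = x[3]*x[0] + x[4]*x[1] = -6
  r_xx[-2] = x[2]*x[0] + x[3]*x[1] + x[4]*x[2] = -3
  r_xx[-1] = x[1]*x[0] + x[2]*x[1] + x[3]*x[2] + x[4]*x[3] = 12
  r_xx[0] = x[0]*x[0] + x[1]*x[1] + x[2]*x[2] + x[3]*x[3] + x[4]*x[4] = 23
  r_xx[1] = x[0]*x[1] + x[1]*x[2] + x[2]*x[3] + x[3]*x[4] = 12
  r_xx[2] = x[0]*x[2] + x[1]*x[3] + x[2]*x[4] = -3
  r_xx[3] = x[0]*x[3] + x[1]*x[4] = -6
  r_xx[4] = x[0]*x[4] = -2
r_xx = [-2, -6, -3, 12, 23, 12, -3, -6, -2]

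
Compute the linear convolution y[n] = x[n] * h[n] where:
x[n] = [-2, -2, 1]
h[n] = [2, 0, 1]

y[n] = sum_k x[k]*h[n-k]. Output length = len(x) + len(h) - 1 = 3 + 3 - 1 = 5.
y[0] = -2*2 = -4
y[1] = -2*2 + -2*0 = -4
y[2] = 1*2 + -2*0 + -2*1 = 0
y[3] = 1*0 + -2*1 = -2
y[4] = 1*1 = 1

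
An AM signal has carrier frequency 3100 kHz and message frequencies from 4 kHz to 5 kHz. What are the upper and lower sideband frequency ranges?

Upper sideband (USB) = fc + [fm_low, fm_high] = 3100 + [4, 5] = [3104, 3105] kHz
Lower sideband (LSB) = fc - [fm_high, fm_low] = 3100 - [5, 4] = [3095, 3096] kHz
Total occupied spectrum: 3095 kHz to 3105 kHz (plus carrier at 3100 kHz)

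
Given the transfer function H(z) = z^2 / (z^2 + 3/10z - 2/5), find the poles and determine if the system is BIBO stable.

Poles are roots of the denominator: z^2 + 3/10z - 2/5 = 0.
Quadratic formula: z = [-(3/10) +/- sqrt((3/10)^2 - 4*(-2/5))] / 2
Discriminant = 9/100 + 8/5 = 169/100; sqrt = 13/10.
z = (-3/10 +/- 13/10) / 2 => z = 1/2 or z = -4/5.
|p1| = 4/5, |p2| = 1/2.
For BIBO stability, all poles must lie inside the unit circle (|p| < 1).
System is STABLE since both |p| < 1.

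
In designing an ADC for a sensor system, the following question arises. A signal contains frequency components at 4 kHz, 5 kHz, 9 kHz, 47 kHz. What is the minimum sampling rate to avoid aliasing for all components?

The highest frequency component is f_max = 47 kHz.
Nyquist rate = 2 * f_max = 2 * 47 kHz = 94 kHz.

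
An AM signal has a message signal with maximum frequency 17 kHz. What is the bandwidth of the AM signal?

In AM (double-sideband), the bandwidth is twice the message frequency.
BW = 2 * f_m = 2 * 17 kHz = 34 kHz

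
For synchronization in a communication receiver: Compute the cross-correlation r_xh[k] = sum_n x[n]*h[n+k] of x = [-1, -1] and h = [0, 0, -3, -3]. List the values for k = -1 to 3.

Both sequences indexed from 0 and zero outside their support.
Lags with overlap: k = -1 to 3.
  r_xh[-1] = x[1]*h[0] = 0
  r_xh[0] = x[0]*h[0] + x[1]*h[1] = 0
  r_xh[1] = x[0]*h[1] + x[1]*h[2] = 3
  r_xh[2] = x[0]*h[2] + x[1]*h[3] = 6
  r_xh[3] = x[0]*h[3] = 3
r_xh = [0, 0, 3, 6, 3] (for k = -1, ..., 3)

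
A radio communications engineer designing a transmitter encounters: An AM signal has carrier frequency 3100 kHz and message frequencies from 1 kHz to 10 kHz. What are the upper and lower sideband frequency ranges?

Upper sideband (USB) = fc + [fm_low, fm_high] = 3100 + [1, 10] = [3101, 3110] kHz
Lower sideband (LSB) = fc - [fm_high, fm_low] = 3100 - [10, 1] = [3090, 3099] kHz
Total occupied spectrum: 3090 kHz to 3110 kHz (plus carrier at 3100 kHz)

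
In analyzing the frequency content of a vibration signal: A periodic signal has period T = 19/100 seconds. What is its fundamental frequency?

The fundamental frequency is the reciprocal of the period.
f = 1/T = 1/(19/100) = 100/19 Hz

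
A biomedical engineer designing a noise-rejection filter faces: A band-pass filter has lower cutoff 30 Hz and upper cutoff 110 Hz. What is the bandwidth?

Bandwidth = f_high - f_low
= 110 Hz - 30 Hz = 80 Hz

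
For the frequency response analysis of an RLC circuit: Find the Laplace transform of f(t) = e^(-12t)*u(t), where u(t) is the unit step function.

Standard Laplace transform pair:
e^(-at)*u(t) <-> 1/(s+a)
With a = 12: L{e^(-12t)*u(t)} = 1/(s+12), ROC: Re(s) > -12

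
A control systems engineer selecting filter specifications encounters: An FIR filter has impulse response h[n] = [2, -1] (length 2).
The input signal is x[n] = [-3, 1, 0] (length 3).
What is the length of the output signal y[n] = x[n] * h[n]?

For linear convolution, the output length is:
len(y) = len(x) + len(h) - 1 = 3 + 2 - 1 = 4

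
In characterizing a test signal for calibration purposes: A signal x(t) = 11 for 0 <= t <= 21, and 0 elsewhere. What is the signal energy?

Energy = integral of |x(t)|^2 dt over the signal duration
= 11^2 * 21 = 121 * 21 = 2541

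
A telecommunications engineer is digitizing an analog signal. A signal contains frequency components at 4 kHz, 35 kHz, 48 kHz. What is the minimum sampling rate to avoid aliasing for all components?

The highest frequency component is f_max = 48 kHz.
Nyquist rate = 2 * f_max = 2 * 48 kHz = 96 kHz.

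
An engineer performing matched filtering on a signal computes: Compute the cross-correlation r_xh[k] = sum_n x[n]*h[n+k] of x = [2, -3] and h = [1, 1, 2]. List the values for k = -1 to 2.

Both sequences indexed from 0 and zero outside their support.
Lags with overlap: k = -1 to 2.
  r_xh[-1] = x[1]*h[0] = -3
  r_xh[0] = x[0]*h[0] + x[1]*h[1] = -1
  r_xh[1] = x[0]*h[1] + x[1]*h[2] = -4
  r_xh[2] = x[0]*h[2] = 4
r_xh = [-3, -1, -4, 4] (for k = -1, ..., 2)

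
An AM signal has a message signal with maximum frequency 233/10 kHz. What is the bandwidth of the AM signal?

In AM (double-sideband), the bandwidth is twice the message frequency.
BW = 2 * f_m = 2 * 233/10 kHz = 233/5 kHz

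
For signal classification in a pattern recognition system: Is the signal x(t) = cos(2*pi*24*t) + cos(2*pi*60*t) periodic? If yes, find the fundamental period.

f1 = 24 Hz, f2 = 60 Hz
Period T1 = 1/24, T2 = 1/60
Ratio T1/T2 = 60/24, which is rational.
The signal is periodic with fundamental period T = 1/GCD(24,60) = 1/12 s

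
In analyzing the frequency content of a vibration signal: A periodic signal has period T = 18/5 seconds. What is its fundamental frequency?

The fundamental frequency is the reciprocal of the period.
f = 1/T = 1/(18/5) = 5/18 Hz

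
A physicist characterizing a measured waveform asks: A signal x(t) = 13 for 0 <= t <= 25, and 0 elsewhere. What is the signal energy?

Energy = integral of |x(t)|^2 dt over the signal duration
= 13^2 * 25 = 169 * 25 = 4225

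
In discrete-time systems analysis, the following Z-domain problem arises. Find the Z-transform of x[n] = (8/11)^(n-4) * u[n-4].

Time-shifting property: if X(z) = Z{x[n]}, then Z{x[n-d]} = z^(-d) * X(z)
X(z) = z/(z - 8/11) for x[n] = (8/11)^n * u[n]
Z{x[n-4]} = z^(-4) * z/(z - 8/11) = z^(-3)/(z - 8/11)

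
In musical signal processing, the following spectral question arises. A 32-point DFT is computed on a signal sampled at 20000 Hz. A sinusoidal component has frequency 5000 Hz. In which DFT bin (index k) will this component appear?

DFT frequency resolution = f_s/N = 20000/32 = 625 Hz
Bin index k = f_signal / resolution = 5000 / 625 = 8
The signal frequency 5000 Hz falls in DFT bin k = 8.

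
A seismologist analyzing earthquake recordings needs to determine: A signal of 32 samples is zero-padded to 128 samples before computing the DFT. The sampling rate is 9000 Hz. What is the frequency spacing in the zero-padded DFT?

Original DFT: N = 32, resolution = f_s/N = 9000/32 = 1125/4 Hz
Zero-padded DFT: N = 128, resolution = f_s/N = 9000/128 = 1125/16 Hz
Zero-padding interpolates the spectrum (finer frequency grid)
but does NOT improve the true spectral resolution (ability to resolve close frequencies).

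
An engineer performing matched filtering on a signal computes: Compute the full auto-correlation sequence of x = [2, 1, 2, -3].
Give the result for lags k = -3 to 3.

r_xx[k] = sum_m x[m]*x[m+k], indexed from 0, for k = -3 to 3:
  r_xx[-3] = x[3]*x[0] = -6
  r_xx[-2] = x[2]*x[0] + x[3]*x[1] = 1
  r_xx[-1] = x[1]*x[0] + x[2]*x[1] + x[3]*x[2] = -2
  r_xx[0] = x[0]*x[0] + x[1]*x[1] + x[2]*x[2] + x[3]*x[3] = 18
  r_xx[1] = x[0]*x[1] + x[1]*x[2] + x[2]*x[3] = -2
  r_xx[2] = x[0]*x[2] + x[1]*x[3] = 1
  r_xx[3] = x[0]*x[3] = -6
r_xx = [-6, 1, -2, 18, -2, 1, -6]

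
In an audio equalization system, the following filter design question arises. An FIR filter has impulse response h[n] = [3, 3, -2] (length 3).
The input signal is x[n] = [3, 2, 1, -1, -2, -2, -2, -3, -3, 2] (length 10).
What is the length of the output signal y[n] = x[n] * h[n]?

For linear convolution, the output length is:
len(y) = len(x) + len(h) - 1 = 10 + 3 - 1 = 12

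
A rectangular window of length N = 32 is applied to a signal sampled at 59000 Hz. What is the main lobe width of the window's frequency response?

For a rectangular window of length N,
the main lobe width in frequency is 2*f_s/N.
= 2*59000/32 = 7375/2 Hz
This determines the minimum frequency separation for resolving two sinusoids.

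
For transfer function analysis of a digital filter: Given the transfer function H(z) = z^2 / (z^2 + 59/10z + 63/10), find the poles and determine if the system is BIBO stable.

Poles are roots of the denominator: z^2 + 59/10z + 63/10 = 0.
Quadratic formula: z = [-(59/10) +/- sqrt((59/10)^2 - 4*(63/10))] / 2
Discriminant = 3481/100 - 126/5 = 961/100; sqrt = 31/10.
z = (-59/10 +/- 31/10) / 2 => z = -7/5 or z = -9/2.
|p1| = 7/5, |p2| = 9/2.
For BIBO stability, all poles must lie inside the unit circle (|p| < 1).
System is UNSTABLE since at least one |p| >= 1.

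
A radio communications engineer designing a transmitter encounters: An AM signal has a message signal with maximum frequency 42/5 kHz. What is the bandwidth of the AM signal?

In AM (double-sideband), the bandwidth is twice the message frequency.
BW = 2 * f_m = 2 * 42/5 kHz = 84/5 kHz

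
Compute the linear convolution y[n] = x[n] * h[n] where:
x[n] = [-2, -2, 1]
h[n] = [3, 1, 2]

y[n] = sum_k x[k]*h[n-k]. Output length = len(x) + len(h) - 1 = 3 + 3 - 1 = 5.
y[0] = -2*3 = -6
y[1] = -2*3 + -2*1 = -8
y[2] = 1*3 + -2*1 + -2*2 = -3
y[3] = 1*1 + -2*2 = -3
y[4] = 1*2 = 2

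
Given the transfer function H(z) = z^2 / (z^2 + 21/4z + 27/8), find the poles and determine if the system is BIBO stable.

Poles are roots of the denominator: z^2 + 21/4z + 27/8 = 0.
Quadratic formula: z = [-(21/4) +/- sqrt((21/4)^2 - 4*(27/8))] / 2
Discriminant = 441/16 - 27/2 = 225/16; sqrt = 15/4.
z = (-21/4 +/- 15/4) / 2 => z = -3/4 or z = -9/2.
|p1| = 9/2, |p2| = 3/4.
For BIBO stability, all poles must lie inside the unit circle (|p| < 1).
System is UNSTABLE since at least one |p| >= 1.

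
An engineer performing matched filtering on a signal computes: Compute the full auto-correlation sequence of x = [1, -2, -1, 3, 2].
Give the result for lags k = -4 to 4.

r_xx[k] = sum_m x[m]*x[m+k], indexed from 0, for k = -4 to 4:
  r_xx[-4] = x[4]*x[0] = 2
  r_xx[-3] = x[3]*x[0] + x[4]*x[1] = -1
  r_xx[-2] = x[2]*x[0] + x[3]*x[1] + x[4]*x[2] = -9
  r_xx[-1] = x[1]*x[0] + x[2]*x[1] + x[3]*x[2] + x[4]*x[3] = 3
  r_xx[0] = x[0]*x[0] + x[1]*x[1] + x[2]*x[2] + x[3]*x[3] + x[4]*x[4] = 19
  r_xx[1] = x[0]*x[1] + x[1]*x[2] + x[2]*x[3] + x[3]*x[4] = 3
  r_xx[2] = x[0]*x[2] + x[1]*x[3] + x[2]*x[4] = -9
  r_xx[3] = x[0]*x[3] + x[1]*x[4] = -1
  r_xx[4] = x[0]*x[4] = 2
r_xx = [2, -1, -9, 3, 19, 3, -9, -1, 2]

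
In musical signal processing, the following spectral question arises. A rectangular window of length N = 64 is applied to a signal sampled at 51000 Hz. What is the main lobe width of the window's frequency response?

For a rectangular window of length N,
the main lobe width in frequency is 2*f_s/N.
= 2*51000/64 = 6375/4 Hz
This determines the minimum frequency separation for resolving two sinusoids.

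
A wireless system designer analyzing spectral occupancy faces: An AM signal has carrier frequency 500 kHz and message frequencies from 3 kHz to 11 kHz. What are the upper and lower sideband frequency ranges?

Upper sideband (USB) = fc + [fm_low, fm_high] = 500 + [3, 11] = [503, 511] kHz
Lower sideband (LSB) = fc - [fm_high, fm_low] = 500 - [11, 3] = [489, 497] kHz
Total occupied spectrum: 489 kHz to 511 kHz (plus carrier at 500 kHz)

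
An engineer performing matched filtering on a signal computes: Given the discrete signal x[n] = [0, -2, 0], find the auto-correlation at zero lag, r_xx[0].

The auto-correlation at zero lag r_xx[0] equals the signal energy.
r_xx[0] = sum of x[n]^2 = 0^2 + (-2)^2 + 0^2
= 0 + 4 + 0 = 4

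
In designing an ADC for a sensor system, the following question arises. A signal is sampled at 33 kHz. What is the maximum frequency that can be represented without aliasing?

The maximum frequency that can be represented without aliasing
is the Nyquist frequency: f_max = f_s / 2 = 33 kHz / 2 = 33/2 kHz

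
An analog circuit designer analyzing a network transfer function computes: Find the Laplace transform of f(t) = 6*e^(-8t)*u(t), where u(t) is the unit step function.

Standard Laplace transform pair:
e^(-at)*u(t) <-> 1/(s+a)
With a = 8: L{6*e^(-8t)*u(t)} = 6/(s+8), ROC: Re(s) > -8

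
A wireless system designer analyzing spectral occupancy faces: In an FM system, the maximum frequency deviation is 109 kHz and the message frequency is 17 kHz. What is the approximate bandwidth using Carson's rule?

Carson's rule: BW = 2*(delta_f + f_m)
= 2*(109 + 17) kHz = 252 kHz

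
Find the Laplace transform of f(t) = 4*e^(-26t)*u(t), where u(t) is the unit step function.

Standard Laplace transform pair:
e^(-at)*u(t) <-> 1/(s+a)
With a = 26: L{4*e^(-26t)*u(t)} = 4/(s+26), ROC: Re(s) > -26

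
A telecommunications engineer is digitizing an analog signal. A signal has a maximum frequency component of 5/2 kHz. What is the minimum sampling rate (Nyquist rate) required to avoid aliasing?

By the Nyquist-Shannon sampling theorem,
the minimum sampling rate (Nyquist rate) must be at least 2 * f_max.
Nyquist rate = 2 * 5/2 kHz = 5 kHz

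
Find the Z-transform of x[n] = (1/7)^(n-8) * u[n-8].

Time-shifting property: if X(z) = Z{x[n]}, then Z{x[n-d]} = z^(-d) * X(z)
X(z) = z/(z - 1/7) for x[n] = (1/7)^n * u[n]
Z{x[n-8]} = z^(-8) * z/(z - 1/7) = z^(-7)/(z - 1/7)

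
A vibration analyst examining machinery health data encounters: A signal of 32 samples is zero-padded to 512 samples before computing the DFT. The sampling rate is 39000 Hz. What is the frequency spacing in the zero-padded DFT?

Original DFT: N = 32, resolution = f_s/N = 39000/32 = 4875/4 Hz
Zero-padded DFT: N = 512, resolution = f_s/N = 39000/512 = 4875/64 Hz
Zero-padding interpolates the spectrum (finer frequency grid)
but does NOT improve the true spectral resolution (ability to resolve close frequencies).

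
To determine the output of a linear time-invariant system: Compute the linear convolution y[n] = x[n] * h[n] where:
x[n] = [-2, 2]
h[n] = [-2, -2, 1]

y[n] = sum_k x[k]*h[n-k]. Output length = len(x) + len(h) - 1 = 2 + 3 - 1 = 4.
y[0] = -2*-2 = 4
y[1] = 2*-2 + -2*-2 = 0
y[2] = 2*-2 + -2*1 = -6
y[3] = 2*1 = 2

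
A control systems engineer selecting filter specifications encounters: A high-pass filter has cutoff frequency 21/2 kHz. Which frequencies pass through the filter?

A high-pass filter passes all frequencies above the cutoff frequency 21/2 kHz and attenuates lower frequencies.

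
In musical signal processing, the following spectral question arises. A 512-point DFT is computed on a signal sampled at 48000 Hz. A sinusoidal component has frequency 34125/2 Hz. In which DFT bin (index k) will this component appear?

DFT frequency resolution = f_s/N = 48000/512 = 375/4 Hz
Bin index k = f_signal / resolution = 34125/2 / 375/4 = 182
The signal frequency 34125/2 Hz falls in DFT bin k = 182.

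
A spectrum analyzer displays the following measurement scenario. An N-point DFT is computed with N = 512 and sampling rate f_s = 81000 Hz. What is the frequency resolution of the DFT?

DFT frequency resolution = f_s / N
= 81000 / 512 = 10125/64 Hz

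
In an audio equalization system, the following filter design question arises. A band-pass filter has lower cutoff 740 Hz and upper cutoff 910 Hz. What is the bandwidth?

Bandwidth = f_high - f_low
= 910 Hz - 740 Hz = 170 Hz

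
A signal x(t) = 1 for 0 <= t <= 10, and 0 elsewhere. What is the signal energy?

Energy = integral of |x(t)|^2 dt over the signal duration
= 1^2 * 10 = 1 * 10 = 10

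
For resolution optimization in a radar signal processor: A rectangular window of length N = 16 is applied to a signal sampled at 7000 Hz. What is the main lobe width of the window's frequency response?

For a rectangular window of length N,
the main lobe width in frequency is 2*f_s/N.
= 2*7000/16 = 875 Hz
This determines the minimum frequency separation for resolving two sinusoids.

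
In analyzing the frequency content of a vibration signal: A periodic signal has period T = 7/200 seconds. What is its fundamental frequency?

The fundamental frequency is the reciprocal of the period.
f = 1/T = 1/(7/200) = 200/7 Hz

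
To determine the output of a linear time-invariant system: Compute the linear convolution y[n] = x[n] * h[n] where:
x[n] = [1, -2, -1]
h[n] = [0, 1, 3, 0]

y[n] = sum_k x[k]*h[n-k]. Output length = len(x) + len(h) - 1 = 3 + 4 - 1 = 6.
y[0] = 1*0 = 0
y[1] = -2*0 + 1*1 = 1
y[2] = -1*0 + -2*1 + 1*3 = 1
y[3] = -1*1 + -2*3 + 1*0 = -7
y[4] = -1*3 + -2*0 = -3
y[5] = -1*0 = 0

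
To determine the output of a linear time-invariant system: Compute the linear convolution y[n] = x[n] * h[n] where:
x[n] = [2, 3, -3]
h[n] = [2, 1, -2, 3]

y[n] = sum_k x[k]*h[n-k]. Output length = len(x) + len(h) - 1 = 3 + 4 - 1 = 6.
y[0] = 2*2 = 4
y[1] = 3*2 + 2*1 = 8
y[2] = -3*2 + 3*1 + 2*-2 = -7
y[3] = -3*1 + 3*-2 + 2*3 = -3
y[4] = -3*-2 + 3*3 = 15
y[5] = -3*3 = -9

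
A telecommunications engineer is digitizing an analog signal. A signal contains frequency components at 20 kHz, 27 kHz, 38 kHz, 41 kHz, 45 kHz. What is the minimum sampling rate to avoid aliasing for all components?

The highest frequency component is f_max = 45 kHz.
Nyquist rate = 2 * f_max = 2 * 45 kHz = 90 kHz.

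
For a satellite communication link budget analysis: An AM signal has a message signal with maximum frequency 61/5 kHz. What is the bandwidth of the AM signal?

In AM (double-sideband), the bandwidth is twice the message frequency.
BW = 2 * f_m = 2 * 61/5 kHz = 122/5 kHz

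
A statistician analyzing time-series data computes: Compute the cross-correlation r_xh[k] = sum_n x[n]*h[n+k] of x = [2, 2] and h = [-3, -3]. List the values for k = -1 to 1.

Both sequences indexed from 0 and zero outside their support.
Lags with overlap: k = -1 to 1.
  r_xh[-1] = x[1]*h[0] = -6
  r_xh[0] = x[0]*h[0] + x[1]*h[1] = -12
  r_xh[1] = x[0]*h[1] = -6
r_xh = [-6, -12, -6] (for k = -1, ..., 1)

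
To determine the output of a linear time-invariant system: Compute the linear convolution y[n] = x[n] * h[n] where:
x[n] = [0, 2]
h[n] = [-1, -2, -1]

y[n] = sum_k x[k]*h[n-k]. Output length = len(x) + len(h) - 1 = 2 + 3 - 1 = 4.
y[0] = 0*-1 = 0
y[1] = 2*-1 + 0*-2 = -2
y[2] = 2*-2 + 0*-1 = -4
y[3] = 2*-1 = -2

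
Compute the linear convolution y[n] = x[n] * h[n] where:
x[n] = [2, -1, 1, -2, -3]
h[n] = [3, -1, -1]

y[n] = sum_k x[k]*h[n-k]. Output length = len(x) + len(h) - 1 = 5 + 3 - 1 = 7.
y[0] = 2*3 = 6
y[1] = -1*3 + 2*-1 = -5
y[2] = 1*3 + -1*-1 + 2*-1 = 2
y[3] = -2*3 + 1*-1 + -1*-1 = -6
y[4] = -3*3 + -2*-1 + 1*-1 = -8
y[5] = -3*-1 + -2*-1 = 5
y[6] = -3*-1 = 3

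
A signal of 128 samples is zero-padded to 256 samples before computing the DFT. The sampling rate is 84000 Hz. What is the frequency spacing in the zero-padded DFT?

Original DFT: N = 128, resolution = f_s/N = 84000/128 = 2625/4 Hz
Zero-padded DFT: N = 256, resolution = f_s/N = 84000/256 = 2625/8 Hz
Zero-padding interpolates the spectrum (finer frequency grid)
but does NOT improve the true spectral resolution (ability to resolve close frequencies).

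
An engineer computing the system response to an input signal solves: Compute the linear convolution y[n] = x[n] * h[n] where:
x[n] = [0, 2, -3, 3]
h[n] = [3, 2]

y[n] = sum_k x[k]*h[n-k]. Output length = len(x) + len(h) - 1 = 4 + 2 - 1 = 5.
y[0] = 0*3 = 0
y[1] = 2*3 + 0*2 = 6
y[2] = -3*3 + 2*2 = -5
y[3] = 3*3 + -3*2 = 3
y[4] = 3*2 = 6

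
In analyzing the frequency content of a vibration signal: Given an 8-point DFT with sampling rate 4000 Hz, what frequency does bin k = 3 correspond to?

The frequency of DFT bin k is: f_k = k * f_s / N
f_3 = 3 * 4000 / 8 = 1500 Hz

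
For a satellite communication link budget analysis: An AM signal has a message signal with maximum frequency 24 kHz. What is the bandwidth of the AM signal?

In AM (double-sideband), the bandwidth is twice the message frequency.
BW = 2 * f_m = 2 * 24 kHz = 48 kHz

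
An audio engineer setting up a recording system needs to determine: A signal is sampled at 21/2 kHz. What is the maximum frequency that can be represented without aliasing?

The maximum frequency that can be represented without aliasing
is the Nyquist frequency: f_max = f_s / 2 = 21/2 kHz / 2 = 21/4 kHz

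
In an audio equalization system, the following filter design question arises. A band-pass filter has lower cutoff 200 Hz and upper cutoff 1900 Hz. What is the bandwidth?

Bandwidth = f_high - f_low
= 1900 Hz - 200 Hz = 1700 Hz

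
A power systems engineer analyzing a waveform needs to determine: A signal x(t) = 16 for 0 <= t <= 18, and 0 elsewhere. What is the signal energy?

Energy = integral of |x(t)|^2 dt over the signal duration
= 16^2 * 18 = 256 * 18 = 4608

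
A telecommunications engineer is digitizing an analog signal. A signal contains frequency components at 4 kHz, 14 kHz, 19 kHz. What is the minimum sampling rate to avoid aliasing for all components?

The highest frequency component is f_max = 19 kHz.
Nyquist rate = 2 * f_max = 2 * 19 kHz = 38 kHz.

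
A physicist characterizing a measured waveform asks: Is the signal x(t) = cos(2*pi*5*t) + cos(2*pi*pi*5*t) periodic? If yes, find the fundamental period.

f1 = 5 Hz, f2 = 5*pi Hz
Ratio f2/f1 = pi, which is irrational.
Since the frequency ratio is irrational, no common period exists.
The signal is not periodic.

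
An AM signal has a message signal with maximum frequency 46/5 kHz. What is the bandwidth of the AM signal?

In AM (double-sideband), the bandwidth is twice the message frequency.
BW = 2 * f_m = 2 * 46/5 kHz = 92/5 kHz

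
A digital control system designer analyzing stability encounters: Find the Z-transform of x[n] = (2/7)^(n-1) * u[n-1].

Time-shifting property: if X(z) = Z{x[n]}, then Z{x[n-d]} = z^(-d) * X(z)
X(z) = z/(z - 2/7) for x[n] = (2/7)^n * u[n]
Z{x[n-1]} = z^(-1) * z/(z - 2/7) = 1/(z - 2/7)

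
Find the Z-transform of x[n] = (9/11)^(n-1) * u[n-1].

Time-shifting property: if X(z) = Z{x[n]}, then Z{x[n-d]} = z^(-d) * X(z)
X(z) = z/(z - 9/11) for x[n] = (9/11)^n * u[n]
Z{x[n-1]} = z^(-1) * z/(z - 9/11) = 1/(z - 9/11)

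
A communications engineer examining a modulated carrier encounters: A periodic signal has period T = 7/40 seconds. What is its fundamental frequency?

The fundamental frequency is the reciprocal of the period.
f = 1/T = 1/(7/40) = 40/7 Hz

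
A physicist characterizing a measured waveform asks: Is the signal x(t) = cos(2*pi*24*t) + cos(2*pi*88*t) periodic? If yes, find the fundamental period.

f1 = 24 Hz, f2 = 88 Hz
Period T1 = 1/24, T2 = 1/88
Ratio T1/T2 = 88/24, which is rational.
The signal is periodic with fundamental period T = 1/GCD(24,88) = 1/8 s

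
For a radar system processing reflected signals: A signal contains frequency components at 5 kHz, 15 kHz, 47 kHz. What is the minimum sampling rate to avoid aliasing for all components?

The highest frequency component is f_max = 47 kHz.
Nyquist rate = 2 * f_max = 2 * 47 kHz = 94 kHz.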